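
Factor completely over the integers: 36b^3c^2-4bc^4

Pull out the common factor 4bc^2; 9b^2-c^2 is a difference of squares.

4bc^2(3b+c)(3b-c)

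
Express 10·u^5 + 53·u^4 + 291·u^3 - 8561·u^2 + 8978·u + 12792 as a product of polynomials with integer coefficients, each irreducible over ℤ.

Among the possible rational roots, u = 2 is a root, so (u - 2) divides it; the quotient is 10·u^4 + 73·u^3 + 437·u^2 - 7687·u - 6396.
Continuing, u = -4/5 is a root, so (5·u + 4) is a factor; dividing leaves 2·u^3 + 13·u^2 + 77·u - 1599.
Then u = 13/2 is a root, giving the factor (2·u - 13) and quotient u^2 + 13·u + 123.
The quadratic u^2 + 13·u + 123 has discriminant -323 < 0 and is irreducible over ℤ.

(2·u - 13)·(5·u + 4)·(u - 2)·(u^2 + 13·u + 123)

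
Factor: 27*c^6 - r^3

Recognize a difference of cubes with the parts 3*c^2 and r.

(3*c^2 - r)*(9*c^4 + 3*c^2*r + r^2)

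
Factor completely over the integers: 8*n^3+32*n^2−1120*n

Pull out the common factor 8*n, then factor the remaining trinomial.

8*n*(n+14)*(n−10)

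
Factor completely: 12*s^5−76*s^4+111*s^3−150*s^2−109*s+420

By the rational root theorem, s = 5 is a root, giving the factor (s−5) and quotient 12*s^4−16*s^3+31*s^2+5*s−84.
Continuing, s = −7/6 is a root, so (6*s+7) is a factor; dividing leaves 2*s^3−5*s^2+11*s−12.
Then s = 3/2 is a root, so (2*s−3) is a factor; dividing leaves s^2−s+4.
The quadratic s^2−s+4 has discriminant −15 < 0 and is irreducible over ℤ.

(2*s−3)*(6*s+7)*(s−5)*(s^2−s+4)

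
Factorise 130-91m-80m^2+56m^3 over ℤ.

Group as (56m^3-91m) + (-80m^2+130) = 7m(8m^2-13) - 10(8m^2-13).
Both groups share the factor (8m^2-13).

(7m-10)(8m^2-13)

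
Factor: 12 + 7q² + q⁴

(q² + 3)(q² + 4)

Substitute u = q² to get a quadratic in u, then factor.
q² + 3 is irreducible over ℤ (always positive, so no real roots).
q² + 4 is irreducible over ℤ (sum of squares).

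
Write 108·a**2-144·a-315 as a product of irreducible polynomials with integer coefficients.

Pull out the common factor 9, then factor the remaining trinomial.

9·(2·a-5)·(6·a+7)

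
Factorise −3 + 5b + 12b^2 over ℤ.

Need a pair with product 12·(−3) = −36 and sum 5: that's 9 and −4.
Split the middle term: 12b^2 + 9b − 4b − 3 = 3b(4b + 3) − (4b + 3).

(3b − 1)(4b + 3)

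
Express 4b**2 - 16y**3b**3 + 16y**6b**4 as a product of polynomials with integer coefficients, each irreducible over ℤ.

Every term has a factor of 4b**2; factoring it out leaves 4y**6b**2 - 4y**3b + 1.
Recognize a perfect-square trinomial with the parts 1 and 2y**3b.

4b**2(2y**3b - 1)**2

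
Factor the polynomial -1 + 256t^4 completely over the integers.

Write as (16t^2)² − (1)², then factor 16t^2 - 1 once more.

(4t + 1)(4t - 1)(16t^2 + 1)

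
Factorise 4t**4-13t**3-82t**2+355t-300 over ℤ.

(4t-5)(t+5)(t-3)(t-4)

Testing divisors of the constant over divisors of the leading coefficient, t = -5 is a root, so (t+5) is a factor; dividing leaves 4t**3-33t**2+83t-60.
Next, t = 5/4 is a root, so (4t-5) is a factor; dividing leaves t**2-7t+12.
The remaining quadratic factors as (t-4)(t-3).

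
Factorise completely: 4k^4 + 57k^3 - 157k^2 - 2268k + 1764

Among the possible rational roots, k = 3/4 is a root, so (4k - 3) is a factor; dividing leaves k^3 + 15k^2 - 28k - 588.
Then k = 6 is a root, giving the factor (k - 6) and quotient k^2 + 21k + 98.
The remaining quadratic factors as (k + 7)(k + 14).

(4k - 3)(k + 14)(k + 7)(k - 6)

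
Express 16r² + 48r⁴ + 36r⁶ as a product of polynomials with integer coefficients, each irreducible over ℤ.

Factor out 4r² first: what remains is 9r⁴ + 12r² + 4.
Recognize a perfect-square trinomial with the parts 3r² and 2.

4r²(3r² + 2)²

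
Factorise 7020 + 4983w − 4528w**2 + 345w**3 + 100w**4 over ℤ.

Testing divisors of the constant over divisors of the leading coefficient, w = −9 is a root, so (w + 9) is a factor; dividing leaves 100w**3 − 555w**2 + 467w + 780.
Next, w = 13/5 is a root, so (5w − 13) is a factor; dividing leaves 20w**2 − 59w − 60.
The remaining quadratic factors as (5w + 4)(4w − 15).

(4w − 15)(5w + 4)(5w − 13)(w + 9)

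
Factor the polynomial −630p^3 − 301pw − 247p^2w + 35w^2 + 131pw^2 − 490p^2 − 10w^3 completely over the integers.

−(10p − w)(7p + 5w)(9p − 2w + 7)

Group: 7p(−90p^2 + 29pw − 70p − 2w^2 + 7w) + 5w(−90p^2 + 29pw − 70p − 2w^2 + 7w); both groups contain (−90p^2 + 29pw − 70p − 2w^2 + 7w), so (7p + 5w) is a factor with cofactor −90p^2 + 29pw − 70p − 2w^2 + 7w.
The cofactor groups again: −90p^2 + 29pw − 70p − 2w^2 + 7w = −9p(10p − w) + (2w − 7)(10p − w); both groups contain (10p − w), giving −(9p − 2w + 7)(10p − w).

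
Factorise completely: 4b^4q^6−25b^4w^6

Every term has a factor of b^4; factoring it out leaves −25w^6+4q^6.
Recognize a difference of squares with the parts 2q^3 and 5w^3.

−b^4(5w^3−2q^3)(5w^3+2q^3)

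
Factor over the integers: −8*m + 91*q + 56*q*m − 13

(7*q − 1)*(8*m + 13)

Group as (56*q*m + 91*q) + (−8*m − 13) = 7*q*(8*m + 13) − (8*m + 13).
Both groups share the factor (8*m + 13).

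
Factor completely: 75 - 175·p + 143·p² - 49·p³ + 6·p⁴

(2·p - 5)·(3·p - 5)·(p - 1)·(p - 3)

Testing divisors of the constant over divisors of the leading coefficient, p = 5/3 is a root, so (3·p - 5) divides it; the quotient is 2·p³ - 13·p² + 26·p - 15.
Next, p = 5/2 is a root, so (2·p - 5) is a factor; dividing leaves p² - 4·p + 3.
The remaining quadratic factors as (p - 3)(p - 1).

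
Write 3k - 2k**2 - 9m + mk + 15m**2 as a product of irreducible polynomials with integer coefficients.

Group: 5m(3m - k) + (2k - 3)(3m - k); both groups contain (3m - k).

(3m - k)(5m + 2k - 3)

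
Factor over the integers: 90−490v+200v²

Pull out the common factor 10, then factor the remaining trinomial.

10(4v−9)(5v−1)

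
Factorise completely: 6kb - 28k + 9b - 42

Group as (6kb - 28k) + (9b - 42) = 2k(3b - 14) + 3(3b - 14).
Both groups share the factor (3b - 14).

(2k + 3)(3b - 14)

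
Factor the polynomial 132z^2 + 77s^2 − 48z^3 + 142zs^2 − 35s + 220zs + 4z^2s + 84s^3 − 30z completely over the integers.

Group: 4z(−12z^2 + 10zs + 30z + 28s^2 + 35s) + (3s − 1)(−12z^2 + 10zs + 30z + 28s^2 + 35s); both groups contain (−12z^2 + 10zs + 30z + 28s^2 + 35s), so (4z + 3s − 1) is a factor with cofactor −12z^2 + 10zs + 30z + 28s^2 + 35s.
The cofactor groups again: −12z^2 + 10zs + 30z + 28s^2 + 35s = −6z(2z − 4s − 5) − 7s(2z − 4s − 5); both groups contain (2z − 4s − 5), giving −(6z + 7s)(2z − 4s − 5).

−(2z − 4s − 5)(4z + 3s − 1)(6z + 7s)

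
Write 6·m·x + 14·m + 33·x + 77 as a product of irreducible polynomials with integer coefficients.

Group as (6·m·x + 14·m) + (33·x + 77) = 2·m·(3·x + 7) + 11·(3·x + 7).
Both groups share the factor (3·x + 7).

(2·m + 11)·(3·x + 7)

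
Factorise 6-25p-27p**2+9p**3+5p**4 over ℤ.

Testing divisors of the constant over divisors of the leading coefficient, p = 1/5 is a root, so (5p-1) divides it; the quotient is p**3+2p**2-5p-6.
Then p = -3 is a root, giving the factor (p+3) and quotient p**2-p-2.
The remaining quadratic factors as (p-2)(p+1).

(5p-1)(p+1)(p+3)(p-2)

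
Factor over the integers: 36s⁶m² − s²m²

Factor out s²m² first: what remains is 36s⁴ − 1.
Recognize a difference of squares with the parts 6s² and 1.

m²s²(6s² + 1)(6s² − 1)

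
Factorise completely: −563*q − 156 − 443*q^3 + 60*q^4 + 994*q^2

Testing divisors of the constant over divisors of the leading coefficient, q = 4/3 is a root, giving the factor (3*q − 4) and quotient 20*q^3 − 121*q^2 + 170*q + 39.
Next, q = −1/5 is a root, giving the factor (5*q + 1) and quotient 4*q^2 − 25*q + 39.
The remaining quadratic factors as (q − 3)(4*q − 13).

(3*q − 4)*(4*q − 13)*(5*q + 1)*(q − 3)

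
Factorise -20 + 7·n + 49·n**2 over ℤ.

(7·n + 5)·(7·n - 4)

Need a pair with product 49·(-20) = -980 and sum 7: that's -28 and 35.
Split the middle term: 49·n**2 - 28·n + 35·n - 20 = 7·n·(7·n - 4) + 5·(7·n - 4).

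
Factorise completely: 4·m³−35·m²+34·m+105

Among the possible rational roots, m = 7 is a root, so (m−7) is a factor; dividing leaves 4·m²−7·m−15.
The remaining quadratic factors as (m−3)(4·m+5).

(4·m+5)·(m−3)·(m−7)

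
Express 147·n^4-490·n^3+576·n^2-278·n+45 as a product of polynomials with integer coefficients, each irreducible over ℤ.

(3·n-1)·(7·n-5)·(7·n-9)·(n-1)

Trying the rational-root candidates, n = 5/7 is a root, giving the factor (7·n-5) and quotient 21·n^3-55·n^2+43·n-9.
Then n = 9/7 is a root, so (7·n-9) is a factor; dividing leaves 3·n^2-4·n+1.
The remaining quadratic factors as (3·n-1)(n-1).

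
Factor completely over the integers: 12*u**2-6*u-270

6*(2*u+9)*(u-5)

Pull out the common factor 6, then factor the remaining trinomial.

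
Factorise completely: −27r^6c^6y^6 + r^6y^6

−r^6y^6(3c^2 − 1)(9c^4 + 3c^2 + 1)

Every term has a factor of r^6y^6; factoring it out leaves −27c^6 + 1.
Recognize a difference of cubes with the parts 1 and 3c^2.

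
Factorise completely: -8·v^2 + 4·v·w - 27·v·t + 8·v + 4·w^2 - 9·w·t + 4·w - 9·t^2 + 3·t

-(8·v + 4·w + 3·t)·(v - w + 3·t - 1)

Group: -8·v·(v - w + 3·t - 1) + (-4·w - 3·t)·(v - w + 3·t - 1); both groups contain (v - w + 3·t - 1).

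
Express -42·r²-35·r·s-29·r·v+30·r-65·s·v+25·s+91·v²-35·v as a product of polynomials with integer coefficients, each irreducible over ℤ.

-(6·r+5·s-7·v)·(7·r+13·v-5)

Group: -7·r·(6·r+5·s-7·v) + (-13·v+5)·(6·r+5·s-7·v); both groups contain (6·r+5·s-7·v).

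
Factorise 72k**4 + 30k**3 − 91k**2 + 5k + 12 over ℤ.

(2k − 1)(3k + 1)(3k + 4)(4k − 3)

Testing divisors of the constant over divisors of the leading coefficient, k = −4/3 is a root, so (3k + 4) is a factor; dividing leaves 24k**3 − 22k**2 − k + 3.
Then k = 3/4 is a root, so (4k − 3) is a factor; dividing leaves 6k**2 − k − 1.
The remaining quadratic factors as (2k − 1)(3k + 1).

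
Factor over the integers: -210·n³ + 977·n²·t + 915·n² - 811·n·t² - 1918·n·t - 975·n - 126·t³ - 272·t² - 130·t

-(15·n + 2·t)·(2·n - 7·t - 5)·(7·n - 9·t - 13)

Group: 7·n·(-30·n² + 101·n·t + 75·n + 14·t² + 10·t) + (-9·t - 13)·(-30·n² + 101·n·t + 75·n + 14·t² + 10·t); both groups contain (-30·n² + 101·n·t + 75·n + 14·t² + 10·t), so (7·n - 9·t - 13) is a factor with cofactor -30·n² + 101·n·t + 75·n + 14·t² + 10·t.
The cofactor groups again: -30·n² + 101·n·t + 75·n + 14·t² + 10·t = -2·n·(15·n + 2·t) + (7·t + 5)·(15·n + 2·t); both groups contain (15·n + 2·t), giving -(2·n - 7·t - 5)·(15·n + 2·t).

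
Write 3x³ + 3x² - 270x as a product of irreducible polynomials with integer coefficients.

Pull out the common factor 3x, then factor the remaining trinomial.

3x(x + 10)(x - 9)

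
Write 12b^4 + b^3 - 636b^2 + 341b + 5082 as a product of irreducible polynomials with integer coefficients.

(3b - 11)(4b + 11)(b + 7)(b - 6)

Trying the rational-root candidates, b = -7 is a root, giving the factor (b + 7) and quotient 12b^3 - 83b^2 - 55b + 726.
Next, b = -11/4 is a root, so (4b + 11) is a factor; dividing leaves 3b^2 - 29b + 66.
The remaining quadratic factors as (b - 6)(3b - 11).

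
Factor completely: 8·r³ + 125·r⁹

Every term has a factor of r³; factoring it out leaves 125·r⁶ + 8.
Recognize a sum of cubes with the parts 5·r² and 2.

r³·(5·r² + 2)·(25·r⁴ - 10·r² + 4)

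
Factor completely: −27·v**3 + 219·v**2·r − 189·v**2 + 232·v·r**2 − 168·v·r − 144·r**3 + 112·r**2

−(9·v − 4·r)·(v − 9·r + 7)·(3·v + 4·r)

Group: 3·v·(−9·v**2 + 85·v·r − 63·v − 36·r**2 + 28·r) + 4·r·(−9·v**2 + 85·v·r − 63·v − 36·r**2 + 28·r); both groups contain (−9·v**2 + 85·v·r − 63·v − 36·r**2 + 28·r), so (3·v + 4·r) is a factor with cofactor −9·v**2 + 85·v·r − 63·v − 36·r**2 + 28·r.
The cofactor groups again: −9·v**2 + 85·v·r − 63·v − 36·r**2 + 28·r = −v·(9·v − 4·r) + (9·r − 7)·(9·v − 4·r); both groups contain (9·v − 4·r), giving −(v − 9·r + 7)·(9·v − 4·r).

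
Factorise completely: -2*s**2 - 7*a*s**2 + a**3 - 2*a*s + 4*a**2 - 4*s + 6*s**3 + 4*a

(a + 3*s + 2)*(a - 2*s + 2)*(a - s)

Group: a*(a**2 + a*s + 4*a - 6*s**2 + 2*s + 4) - s*(a**2 + a*s + 4*a - 6*s**2 + 2*s + 4); both groups contain (a**2 + a*s + 4*a - 6*s**2 + 2*s + 4), so (a - s) is a factor with cofactor a**2 + a*s + 4*a - 6*s**2 + 2*s + 4.
The cofactor groups again: a**2 + a*s + 4*a - 6*s**2 + 2*s + 4 = a*(a - 2*s + 2) + (3*s + 2)*(a - 2*s + 2); both groups contain (a - 2*s + 2), giving (a + 3*s + 2)*(a - 2*s + 2).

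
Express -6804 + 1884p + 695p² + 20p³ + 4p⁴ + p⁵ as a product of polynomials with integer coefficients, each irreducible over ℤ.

Testing divisors of the constant over divisors of the leading coefficient, p = -7 is a root, giving the factor (p + 7) and quotient p⁴ - 3p³ + 41p² + 408p - 972.
Continuing, p = 2 is a root, so (p - 2) is a factor; dividing leaves p³ - p² + 39p + 486.
Continuing, p = -6 is a root, giving the factor (p + 6) and quotient p² - 7p + 81.
The quadratic p² - 7p + 81 has discriminant -275 < 0 and is irreducible over ℤ.

(p + 6)(p + 7)(p - 2)(p² - 7p + 81)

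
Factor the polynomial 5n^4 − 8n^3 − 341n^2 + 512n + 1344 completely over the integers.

Among the possible rational roots, n = −8 is a root, so (n + 8) is a factor; dividing leaves 5n^3 − 48n^2 + 43n + 168.
Next, n = 8 is a root, so (n − 8) is a factor; dividing leaves 5n^2 − 8n − 21.
The remaining quadratic factors as (n − 3)(5n + 7).

(5n + 7)(n + 8)(n − 3)(n − 8)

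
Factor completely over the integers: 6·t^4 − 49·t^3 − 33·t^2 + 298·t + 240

(6·t + 5)·(t + 2)·(t − 3)·(t − 8)

By the rational root theorem, t = −5/6 is a root, so (6·t + 5) is a factor; dividing leaves t^3 − 9·t^2 + 2·t + 48.
Continuing, t = −2 is a root, so (t + 2) is a factor; dividing leaves t^2 − 11·t + 24.
The remaining quadratic factors as (t − 3)(t − 8).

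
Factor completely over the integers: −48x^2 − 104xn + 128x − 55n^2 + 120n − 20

Group: −12x(4x + 5n − 10) + (−11n + 2)(4x + 5n − 10); both groups contain (4x + 5n − 10).

−(12x + 11n − 2)(4x + 5n − 10)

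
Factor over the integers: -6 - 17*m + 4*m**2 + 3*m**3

By the rational root theorem, m = -3 is a root, so (m + 3) is a factor; dividing leaves 3*m**2 - 5*m - 2.
The remaining quadratic factors as (m - 2)(3*m + 1).

(3*m + 1)*(m + 3)*(m - 2)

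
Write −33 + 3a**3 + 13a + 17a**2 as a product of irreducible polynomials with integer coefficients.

Among the possible rational roots, a = −3 is a root, so (a + 3) is a factor; dividing leaves 3a**2 + 8a − 11.
The remaining quadratic factors as (a − 1)(3a + 11).

(3a + 11)(a + 3)(a − 1)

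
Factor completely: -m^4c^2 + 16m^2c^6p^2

-c^2m^2(m - 4c^2p)(m + 4c^2p)

Every term has a factor of m^2c^2; factoring it out leaves -m^2 + 16c^4p^2.
Recognize a difference of squares with the parts 4c^2p and m.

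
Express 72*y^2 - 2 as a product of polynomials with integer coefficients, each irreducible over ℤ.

2*(6*y + 1)*(6*y - 1)

Every term has a factor of 2. Then 36*y^2 - 1 = (6*y)² − (1)².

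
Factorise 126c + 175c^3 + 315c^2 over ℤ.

7c(5c + 3)(5c + 6)

Pull out the common factor 7c, then factor the remaining trinomial.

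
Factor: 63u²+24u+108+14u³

(2u+9)(7u²+12)

Group as (14u³+24u) + (63u²+108) = 2u(7u²+12) + 9(7u²+12).
Both groups share the factor (7u²+12).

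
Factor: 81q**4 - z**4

(3q + z)(3q - z)(9q**2 + z**2)

(3q)⁴ − (z)⁴ = ((3q)² − (z)²)((3q)² + (z)²); the first factor splits again, the second (9q**2 + z**2) is irreducible.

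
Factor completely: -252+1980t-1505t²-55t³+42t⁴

(6t-7)(7t-1)(t+6)(t-6)

Among the possible rational roots, t = 7/6 is a root, so (6t-7) divides it; the quotient is 7t³-t²-252t+36.
Continuing, t = -6 is a root, so (t+6) is a factor; dividing leaves 7t²-43t+6.
The remaining quadratic factors as (t-6)(7t-1).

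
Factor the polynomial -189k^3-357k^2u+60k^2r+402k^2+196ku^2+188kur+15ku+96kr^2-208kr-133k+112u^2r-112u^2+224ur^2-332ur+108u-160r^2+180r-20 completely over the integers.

Group: 9k(-21k^2-49ku-12kr+47k-28ur+28u+20r-20) + (-4u-8r+1)(-21k^2-49ku-12kr+47k-28ur+28u+20r-20); both groups contain (-21k^2-49ku-12kr+47k-28ur+28u+20r-20), so (9k-4u-8r+1) is a factor with cofactor -21k^2-49ku-12kr+47k-28ur+28u+20r-20.
The cofactor groups again: -21k^2-49ku-12kr+47k-28ur+28u+20r-20 = -3k(7k+4r-4) + (-7u+5)(7k+4r-4); both groups contain (7k+4r-4), giving -(3k+7u-5)(7k+4r-4).

-(3k+7u-5)(7k+4r-4)(9k-4u-8r+1)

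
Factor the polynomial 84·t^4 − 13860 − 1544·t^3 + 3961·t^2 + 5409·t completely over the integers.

Among the possible rational roots, t = 7/2 is a root, so (2·t − 7) divides it; the quotient is 42·t^3 − 625·t^2 − 207·t + 1980.
Next, t = −11/6 is a root, so (6·t + 11) divides it; the quotient is 7·t^2 − 117·t + 180.
The remaining quadratic factors as (7·t − 12)(t − 15).

(2·t − 7)·(6·t + 11)·(7·t − 12)·(t − 15)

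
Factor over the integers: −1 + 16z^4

Difference of squares twice: with A = 2z and B = 1, A⁴ − B⁴ = (A² − B²)(A² + B²), and A² − B² factors again.

(2z + 1)(2z − 1)(4z^2 + 1)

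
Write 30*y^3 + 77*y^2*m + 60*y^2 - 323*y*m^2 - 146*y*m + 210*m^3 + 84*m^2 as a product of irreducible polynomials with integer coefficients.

Group: 15*y*(2*y^2 + 7*y*m + 4*y - 15*m^2 - 6*m) - 14*m*(2*y^2 + 7*y*m + 4*y - 15*m^2 - 6*m); both groups contain (2*y^2 + 7*y*m + 4*y - 15*m^2 - 6*m), so (15*y - 14*m) is a factor with cofactor 2*y^2 + 7*y*m + 4*y - 15*m^2 - 6*m.
The cofactor groups again: 2*y^2 + 7*y*m + 4*y - 15*m^2 - 6*m = 2*y*(y + 5*m + 2) - 3*m*(y + 5*m + 2); both groups contain (y + 5*m + 2), giving (2*y - 3*m)*(y + 5*m + 2).

(15*y - 14*m)*(2*y - 3*m)*(y + 5*m + 2)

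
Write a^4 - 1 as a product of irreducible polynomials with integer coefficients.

Difference of squares twice: with A = a and B = 1, A⁴ − B⁴ = (A² − B²)(A² + B²), and A² − B² factors again.

(a + 1)*(a - 1)*(a^2 + 1)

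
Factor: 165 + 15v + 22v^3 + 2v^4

Group as (2v^4 + 15v) + (22v^3 + 165) = v(2v^3 + 15) + 11(2v^3 + 15).
Both groups share the factor (2v^3 + 15).

(v + 11)(2v^3 + 15)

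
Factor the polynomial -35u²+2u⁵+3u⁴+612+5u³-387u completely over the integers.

(2u-3)(u+4)(u-3)(u²+2u+17)

By the rational root theorem, u = -4 is a root, so (u+4) divides it; the quotient is 2u⁴-5u³+25u²-135u+153.
Continuing, u = 3 is a root, so (u-3) divides it; the quotient is 2u³+u²+28u-51.
Continuing, u = 3/2 is a root, giving the factor (2u-3) and quotient u²+2u+17.
The quadratic u²+2u+17 has discriminant -64 < 0 and is irreducible over ℤ.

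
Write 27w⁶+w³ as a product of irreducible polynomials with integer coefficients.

w³(3w+1)(9w²-3w+1)

Factor out w³ first: what remains is 27w³+1.
Recognize a sum of cubes with the parts 3w and 1.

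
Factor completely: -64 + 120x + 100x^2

Pull out the common factor 4, then factor the remaining trinomial.

4(5x + 8)(5x - 2)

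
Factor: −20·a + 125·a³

Pull out the common factor 5·a; 25·a² − 4 is a difference of squares.

5·a·(5·a + 2)·(5·a − 2)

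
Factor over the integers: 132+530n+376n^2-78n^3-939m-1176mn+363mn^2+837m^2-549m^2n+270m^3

Group: 3m(90m^2-123mn-81m+39n^2+46n+11) + (-2n+12)(90m^2-123mn-81m+39n^2+46n+11); both groups contain (90m^2-123mn-81m+39n^2+46n+11), so (3m-2n+12) is a factor with cofactor 90m^2-123mn-81m+39n^2+46n+11.
The cofactor groups again: 90m^2-123mn-81m+39n^2+46n+11 = 15m(6m-3n-1) + (-13n-11)(6m-3n-1); both groups contain (6m-3n-1), giving (15m-13n-11)(6m-3n-1).

(15m-13n-11)(3m-2n+12)(6m-3n-1)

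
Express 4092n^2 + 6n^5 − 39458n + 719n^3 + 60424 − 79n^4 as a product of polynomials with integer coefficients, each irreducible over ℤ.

Among the possible rational roots, n = 13/6 is a root, so (6n − 13) is a factor; dividing leaves n^4 − 11n^3 + 96n^2 + 890n − 4648.
Continuing, n = 4 is a root, so (n − 4) is a factor; dividing leaves n^3 − 7n^2 + 68n + 1162.
Continuing, n = −7 is a root, so (n + 7) is a factor; dividing leaves n^2 − 14n + 166.
The quadratic n^2 − 14n + 166 has discriminant −468 < 0 and is irreducible over ℤ.

(6n − 13)(n + 7)(n − 4)(n^2 − 14n + 166)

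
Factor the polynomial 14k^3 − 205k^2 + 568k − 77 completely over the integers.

Among the possible rational roots, k = 7/2 is a root, so (2k − 7) is a factor; dividing leaves 7k^2 − 78k + 11.
The remaining quadratic factors as (k − 11)(7k − 1).

(2k − 7)(7k − 1)(k − 11)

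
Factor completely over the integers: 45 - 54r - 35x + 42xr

Group as (42xr - 35x) + (-54r + 45) = 7x(6r - 5) - 9(6r - 5).
Both groups share the factor (6r - 5).

(6r - 5)(7x - 9)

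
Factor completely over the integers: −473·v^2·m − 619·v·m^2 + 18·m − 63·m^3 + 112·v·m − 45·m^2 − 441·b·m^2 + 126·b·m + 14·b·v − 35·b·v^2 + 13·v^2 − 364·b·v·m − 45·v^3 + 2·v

Group: 7·b·(−5·v^2 − 52·v·m + 2·v − 63·m^2 + 18·m) + (9·v + m + 1)·(−5·v^2 − 52·v·m + 2·v − 63·m^2 + 18·m); both groups contain (−5·v^2 − 52·v·m + 2·v − 63·m^2 + 18·m), so (7·b + 9·v + m + 1) is a factor with cofactor −5·v^2 − 52·v·m + 2·v − 63·m^2 + 18·m.
The cofactor groups again: −5·v^2 − 52·v·m + 2·v − 63·m^2 + 18·m = −v·(5·v + 7·m − 2) − 9·m·(5·v + 7·m − 2); both groups contain (5·v + 7·m − 2), giving −(v + 9·m)·(5·v + 7·m − 2).

−(7·b + 9·v + m + 1)·(5·v + 7·m − 2)·(v + 9·m)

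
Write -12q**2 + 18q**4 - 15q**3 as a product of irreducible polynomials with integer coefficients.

3q**2(2q + 1)(3q - 4)

Pull out the common factor 3q**2, then factor the remaining trinomial.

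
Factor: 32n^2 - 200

8(2n + 5)(2n - 5)

Factor out 8, leaving 4n^2 - 25, which is a difference of two squares.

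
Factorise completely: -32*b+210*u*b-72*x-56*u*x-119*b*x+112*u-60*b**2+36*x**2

Group: 15*b*(14*u-4*b-9*x) + (-4*x+8)*(14*u-4*b-9*x); both groups contain (14*u-4*b-9*x).

(14*u-4*b-9*x)*(15*b-4*x+8)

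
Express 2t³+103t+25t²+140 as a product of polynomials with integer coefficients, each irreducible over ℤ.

Trying the rational-root candidates, t = -4 is a root, so (t+4) divides it; the quotient is 2t²+17t+35.
The remaining quadratic factors as (t+5)(2t+7).

(2t+7)(t+4)(t+5)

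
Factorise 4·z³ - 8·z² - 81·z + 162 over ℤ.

(2·z + 9)·(2·z - 9)·(z - 2)

Testing divisors of the constant over divisors of the leading coefficient, z = 9/2 is a root, so (2·z - 9) is a factor; dividing leaves 2·z² + 5·z - 18.
The remaining quadratic factors as (z - 2)(2·z + 9).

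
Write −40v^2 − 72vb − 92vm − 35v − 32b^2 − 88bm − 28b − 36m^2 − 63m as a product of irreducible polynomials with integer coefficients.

Group: −8v(5v + 4b + 9m) + (−8b − 4m − 7)(5v + 4b + 9m); both groups contain (5v + 4b + 9m).

−(5v + 4b + 9m)(8v + 8b + 4m + 7)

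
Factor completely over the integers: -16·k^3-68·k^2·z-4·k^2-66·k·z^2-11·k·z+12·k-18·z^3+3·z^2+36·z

-(4·k+2·z-3)·(4·k+3·z+4)·(k+3·z)

Group: 4·k·(-4·k^2-15·k·z-4·k-9·z^2-12·z) + (2·z-3)·(-4·k^2-15·k·z-4·k-9·z^2-12·z); both groups contain (-4·k^2-15·k·z-4·k-9·z^2-12·z), so (4·k+2·z-3) is a factor with cofactor -4·k^2-15·k·z-4·k-9·z^2-12·z.
The cofactor groups again: -4·k^2-15·k·z-4·k-9·z^2-12·z = -k·(4·k+3·z+4) - 3·z·(4·k+3·z+4); both groups contain (4·k+3·z+4), giving -(k+3·z)·(4·k+3·z+4).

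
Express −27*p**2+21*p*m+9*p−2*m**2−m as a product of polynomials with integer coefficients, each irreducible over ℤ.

Group: −3*p*(9*p−m) + (2*m+1)*(9*p−m); both groups contain (9*p−m).

−(3*p−2*m−1)*(9*p−m)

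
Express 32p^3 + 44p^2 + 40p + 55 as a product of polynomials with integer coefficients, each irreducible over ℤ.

(8p + 11)(4p^2 + 5)

Group as (32p^3 + 40p) + (44p^2 + 55) = 8p(4p^2 + 5) + 11(4p^2 + 5).
Both groups share the factor (4p^2 + 5).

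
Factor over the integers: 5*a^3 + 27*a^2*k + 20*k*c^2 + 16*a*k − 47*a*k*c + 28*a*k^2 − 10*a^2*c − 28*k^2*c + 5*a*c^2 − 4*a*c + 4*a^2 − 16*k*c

(5*a + 7*k − 5*c + 4)*(a + 4*k)*(a − c)

Group: 5*a*(a^2 + 4*a*k − a*c − 4*k*c) + (7*k − 5*c + 4)*(a^2 + 4*a*k − a*c − 4*k*c); both groups contain (a^2 + 4*a*k − a*c − 4*k*c), so (5*a + 7*k − 5*c + 4) is a factor with cofactor a^2 + 4*a*k − a*c − 4*k*c.
The cofactor groups again: a^2 + 4*a*k − a*c − 4*k*c = a*(a + 4*k) − c*(a + 4*k); both groups contain (a + 4*k), giving (a − c)*(a + 4*k).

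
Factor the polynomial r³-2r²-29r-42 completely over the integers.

(r+2)(r+3)(r-7)

By the rational root theorem, r = -2 is a root, giving the factor (r+2) and quotient r²-4r-21.
The remaining quadratic factors as (r+3)(r-7).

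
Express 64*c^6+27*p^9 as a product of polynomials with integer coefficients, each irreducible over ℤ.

(4*c^2+3*p^3)*(16*c^4-12*c^2*p^3+9*p^6)

Recognize a sum of cubes with the parts 4*c^2 and 3*p^3.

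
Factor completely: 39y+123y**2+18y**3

Pull out the common factor 3y, then factor the remaining trinomial.

3y(2y+13)(3y+1)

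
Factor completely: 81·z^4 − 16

(3·z + 2)·(3·z − 2)·(9·z^2 + 4)

Write as (9·z^2)² − (4)², then factor 9·z^2 − 4 once more.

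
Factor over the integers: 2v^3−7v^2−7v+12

(2v+3)(v−1)(v−4)

By the rational root theorem, v = 4 is a root, so (v−4) is a factor; dividing leaves 2v^2+v−3.
The remaining quadratic factors as (2v+3)(v−1).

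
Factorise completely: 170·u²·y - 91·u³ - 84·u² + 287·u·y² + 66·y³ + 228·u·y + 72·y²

-(13·u + 11·y + 12)·(7·u + 2·y)·(u - 3·y)

Group: u·(-91·u² - 103·u·y - 84·u - 22·y² - 24·y) - 3·y·(-91·u² - 103·u·y - 84·u - 22·y² - 24·y); both groups contain (-91·u² - 103·u·y - 84·u - 22·y² - 24·y), so (u - 3·y) is a factor with cofactor -91·u² - 103·u·y - 84·u - 22·y² - 24·y.
The cofactor groups again: -91·u² - 103·u·y - 84·u - 22·y² - 24·y = -7·u·(13·u + 11·y + 12) - 2·y·(13·u + 11·y + 12); both groups contain (13·u + 11·y + 12), giving -(7·u + 2·y)·(13·u + 11·y + 12).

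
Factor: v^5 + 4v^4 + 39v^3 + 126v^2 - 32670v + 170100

Trying the rational-root candidates, v = 6 is a root, so (v - 6) is a factor; dividing leaves v^4 + 10v^3 + 99v^2 + 720v - 28350.
Then v = 9 is a root, so (v - 9) divides it; the quotient is v^3 + 19v^2 + 270v + 3150.
Continuing, v = -15 is a root, so (v + 15) is a factor; dividing leaves v^2 + 4v + 210.
The quadratic v^2 + 4v + 210 has discriminant -824 < 0 and is irreducible over ℤ.

(v + 15)(v - 6)(v - 9)(v^2 + 4v + 210)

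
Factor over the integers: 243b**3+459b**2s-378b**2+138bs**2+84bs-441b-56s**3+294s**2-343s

(3b+4s-7)(9b+7s)(9b-2s+7)

Group: 3b(81b**2+45bs+63b-14s**2+49s) + (4s-7)(81b**2+45bs+63b-14s**2+49s); both groups contain (81b**2+45bs+63b-14s**2+49s), so (3b+4s-7) is a factor with cofactor 81b**2+45bs+63b-14s**2+49s.
The cofactor groups again: 81b**2+45bs+63b-14s**2+49s = 9b(9b-2s+7) + 7s(9b-2s+7); both groups contain (9b-2s+7), giving (9b+7s)(9b-2s+7).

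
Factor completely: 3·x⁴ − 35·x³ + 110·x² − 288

Among the possible rational roots, x = 3 is a root, giving the factor (x − 3) and quotient 3·x³ − 26·x² + 32·x + 96.
Continuing, x = −4/3 is a root, so (3·x + 4) divides it; the quotient is x² − 10·x + 24.
The remaining quadratic factors as (x − 6)(x − 4).

(3·x + 4)·(x − 3)·(x − 4)·(x − 6)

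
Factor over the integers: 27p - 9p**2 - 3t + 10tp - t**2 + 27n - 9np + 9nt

(t - p + 3)(9n - t + 9p)

Group: t(9n - t + 9p) + (-p + 3)(9n - t + 9p); both groups contain (9n - t + 9p).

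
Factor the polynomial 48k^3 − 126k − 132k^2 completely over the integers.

Pull out the common factor 6k, then factor the remaining trinomial.

6k(2k − 7)(4k + 3)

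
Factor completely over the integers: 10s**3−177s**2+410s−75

Among the possible rational roots, s = 5/2 is a root, so (2s−5) divides it; the quotient is 5s**2−76s+15.
The remaining quadratic factors as (5s−1)(s−15).

(2s−5)(5s−1)(s−15)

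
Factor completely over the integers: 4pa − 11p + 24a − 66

(4a − 11)(p + 6)

Group as (4pa − 11p) + (24a − 66) = p(4a − 11) + 6(4a − 11).
Both groups share the factor (4a − 11).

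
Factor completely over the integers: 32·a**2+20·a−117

Need a pair with product 32·(−117) = −3744 and sum 20: that's −52 and 72.
Split the middle term: 32·a**2−52·a + 72·a−117 = 4·a·(8·a−13) + 9·(8·a−13).

(4·a+9)·(8·a−13)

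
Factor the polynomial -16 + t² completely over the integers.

(t + 4)(t - 4)

Two integers with product -16 and sum 0 are -4 and 4.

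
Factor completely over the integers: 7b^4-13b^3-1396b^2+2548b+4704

(7b+8)(b+14)(b-14)(b-3)

Trying the rational-root candidates, b = 3 is a root, so (b-3) is a factor; dividing leaves 7b^3+8b^2-1372b-1568.
Then b = -14 is a root, giving the factor (b+14) and quotient 7b^2-90b-112.
The remaining quadratic factors as (b-14)(7b+8).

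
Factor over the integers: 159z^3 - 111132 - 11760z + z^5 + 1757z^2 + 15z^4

Among the possible rational roots, z = 7 is a root, so (z - 7) divides it; the quotient is z^4 + 22z^3 + 313z^2 + 3948z + 15876.
Continuing, z = -6 is a root, so (z + 6) divides it; the quotient is z^3 + 16z^2 + 217z + 2646.
Next, z = -14 is a root, so (z + 14) is a factor; dividing leaves z^2 + 2z + 189.
The quadratic z^2 + 2z + 189 has discriminant -752 < 0 and is irreducible over ℤ.

(z + 14)(z + 6)(z - 7)(z^2 + 2z + 189)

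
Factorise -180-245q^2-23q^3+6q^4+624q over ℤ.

(2q-15)(3q-1)(q+6)(q-2)

Trying the rational-root candidates, q = 15/2 is a root, so (2q-15) is a factor; dividing leaves 3q^3+11q^2-40q+12.
Continuing, q = 2 is a root, so (q-2) is a factor; dividing leaves 3q^2+17q-6.
The remaining quadratic factors as (q+6)(3q-1).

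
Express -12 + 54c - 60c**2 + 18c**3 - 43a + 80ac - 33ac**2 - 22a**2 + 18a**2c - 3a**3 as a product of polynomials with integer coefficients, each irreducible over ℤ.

-(3a - 3c + 1)(a - 2c + 4)(a - 3c + 3)

Group: 3a(-a**2 + 5ac - 7a - 6c**2 + 18c - 12) + (-3c + 1)(-a**2 + 5ac - 7a - 6c**2 + 18c - 12); both groups contain (-a**2 + 5ac - 7a - 6c**2 + 18c - 12), so (3a - 3c + 1) is a factor with cofactor -a**2 + 5ac - 7a - 6c**2 + 18c - 12.
The cofactor groups again: -a**2 + 5ac - 7a - 6c**2 + 18c - 12 = -a(a - 2c + 4) + (3c - 3)(a - 2c + 4); both groups contain (a - 2c + 4), giving -(a - 3c + 3)(a - 2c + 4).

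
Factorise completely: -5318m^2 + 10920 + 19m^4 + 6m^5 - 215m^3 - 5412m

Among the possible rational roots, m = -13/6 is a root, so (6m + 13) is a factor; dividing leaves m^4 + m^3 - 38m^2 - 804m + 840.
Next, m = 10 is a root, giving the factor (m - 10) and quotient m^3 + 11m^2 + 72m - 84.
Continuing, m = 1 is a root, so (m - 1) is a factor; dividing leaves m^2 + 12m + 84.
The quadratic m^2 + 12m + 84 has discriminant -192 < 0 and is irreducible over ℤ.

(6m + 13)(m - 1)(m - 10)(m^2 + 12m + 84)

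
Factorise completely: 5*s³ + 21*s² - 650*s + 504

(5*s - 4)*(s + 14)*(s - 9)

Among the possible rational roots, s = 9 is a root, so (s - 9) divides it; the quotient is 5*s² + 66*s - 56.
The remaining quadratic factors as (5*s - 4)(s + 14).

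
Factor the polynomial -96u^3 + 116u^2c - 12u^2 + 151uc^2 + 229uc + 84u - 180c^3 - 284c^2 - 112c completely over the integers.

Group: 8u(-12u^2 + uc - 12u + 20c^2 + 16c) + (-9c - 7)(-12u^2 + uc - 12u + 20c^2 + 16c); both groups contain (-12u^2 + uc - 12u + 20c^2 + 16c), so (8u - 9c - 7) is a factor with cofactor -12u^2 + uc - 12u + 20c^2 + 16c.
The cofactor groups again: -12u^2 + uc - 12u + 20c^2 + 16c = -3u(4u + 5c + 4) + 4c(4u + 5c + 4); both groups contain (4u + 5c + 4), giving -(3u - 4c)(4u + 5c + 4).

-(3u - 4c)(8u - 9c - 7)(4u + 5c + 4)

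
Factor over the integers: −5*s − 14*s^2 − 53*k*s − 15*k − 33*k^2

Group: −3*k*(11*k + 14*s + 5) − s*(11*k + 14*s + 5); both groups contain (11*k + 14*s + 5).

−(11*k + 14*s + 5)*(3*k + s)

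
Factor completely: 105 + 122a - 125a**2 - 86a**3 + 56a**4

(2a - 3)(4a - 7)(7a + 5)(a + 1)

Testing divisors of the constant over divisors of the leading coefficient, a = 7/4 is a root, so (4a - 7) divides it; the quotient is 14a**3 + 3a**2 - 26a - 15.
Next, a = -5/7 is a root, so (7a + 5) divides it; the quotient is 2a**2 - a - 3.
The remaining quadratic factors as (a + 1)(2a - 3).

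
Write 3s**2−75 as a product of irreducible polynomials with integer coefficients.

3(s+5)(s−5)

Pull out the common factor 3; s**2−25 is a difference of squares.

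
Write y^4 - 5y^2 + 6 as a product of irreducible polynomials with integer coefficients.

Substitute u = y^2 to get a quadratic in u, then factor.
y^2 - 3 is irreducible over ℤ (3 is not a perfect square).
y^2 - 2 is irreducible over ℤ (2 is not a perfect square).

(y^2 - 2)(y^2 - 3)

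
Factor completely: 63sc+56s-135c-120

(7s-15)(9c+8)

Group as (63sc+56s) + (-135c-120) = 7s(9c+8) - 15(9c+8).
Both groups share the factor (9c+8).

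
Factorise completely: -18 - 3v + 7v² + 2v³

By the rational root theorem, v = -3 is a root, giving the factor (v + 3) and quotient 2v² + v - 6.
The remaining quadratic factors as (v + 2)(2v - 3).

(2v - 3)(v + 2)(v + 3)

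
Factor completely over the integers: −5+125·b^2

5·(5·b+1)·(5·b−1)

Every term has a factor of 5. Then 25·b^2−1 = (5·b)² − (1)².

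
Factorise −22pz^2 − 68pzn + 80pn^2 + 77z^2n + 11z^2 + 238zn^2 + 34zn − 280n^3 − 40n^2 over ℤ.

−(11z − 10n)(2p − 7n − 1)(z + 4n)

Group: z(−22pz + 20pn + 77zn + 11z − 70n^2 − 10n) + 4n(−22pz + 20pn + 77zn + 11z − 70n^2 − 10n); both groups contain (−22pz + 20pn + 77zn + 11z − 70n^2 − 10n), so (z + 4n) is a factor with cofactor −22pz + 20pn + 77zn + 11z − 70n^2 − 10n.
The cofactor groups again: −22pz + 20pn + 77zn + 11z − 70n^2 − 10n = −2p(11z − 10n) + (7n + 1)(11z − 10n); both groups contain (11z − 10n), giving −(2p − 7n − 1)(11z − 10n).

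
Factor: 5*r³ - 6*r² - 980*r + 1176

By the rational root theorem, r = 14 is a root, so (r - 14) divides it; the quotient is 5*r² + 64*r - 84.
The remaining quadratic factors as (5*r - 6)(r + 14).

(5*r - 6)*(r + 14)*(r - 14)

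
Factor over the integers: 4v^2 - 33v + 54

Need a pair with product 4·54 = 216 and sum -33: that's -24 and -9.
Split the middle term: 4v^2 - 24v - 9v + 54 = 4v(v - 6) - 9(v - 6).

(4v - 9)(v - 6)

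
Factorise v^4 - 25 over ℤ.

(v^2 + 5)(v^2 - 5)

Substitute u = v^2 to get a quadratic in u, then factor.
v^2 + 5 is irreducible over ℤ (always positive, so no real roots).
v^2 - 5 is irreducible over ℤ (5 is not a perfect square).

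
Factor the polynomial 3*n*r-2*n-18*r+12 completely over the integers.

Group as (3*n*r-2*n) + (-18*r+12) = n*(3*r-2) - 6*(3*r-2).
Both groups share the factor (3*r-2).

(3*r-2)*(n-6)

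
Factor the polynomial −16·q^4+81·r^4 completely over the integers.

(3·r−2·q)·(3·r+2·q)·(9·r^2+4·q^2)

Difference of squares twice: with A = 3·r and B = 2·q, A⁴ − B⁴ = (A² − B²)(A² + B²), and A² − B² factors again.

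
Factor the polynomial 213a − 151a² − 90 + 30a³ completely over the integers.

By the rational root theorem, a = 6/5 is a root, giving the factor (5a − 6) and quotient 6a² − 23a + 15.
The remaining quadratic factors as (a − 3)(6a − 5).

(5a − 6)(6a − 5)(a − 3)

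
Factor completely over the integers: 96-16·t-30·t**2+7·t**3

By the rational root theorem, t = -12/7 is a root, giving the factor (7·t+12) and quotient t**2-6·t+8.
The remaining quadratic factors as (t-4)(t-2).

(7·t+12)·(t-2)·(t-4)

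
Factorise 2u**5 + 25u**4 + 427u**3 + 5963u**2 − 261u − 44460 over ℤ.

Testing divisors of the constant over divisors of the leading coefficient, u = 5/2 is a root, so (2u − 5) divides it; the quotient is u**4 + 15u**3 + 251u**2 + 3609u + 8892.
Next, u = −3 is a root, giving the factor (u + 3) and quotient u**3 + 12u**2 + 215u + 2964.
Next, u = −13 is a root, so (u + 13) divides it; the quotient is u**2 − u + 228.
The quadratic u**2 − u + 228 has discriminant −911 < 0 and is irreducible over ℤ.

(2u − 5)(u + 13)(u + 3)(u**2 − u + 228)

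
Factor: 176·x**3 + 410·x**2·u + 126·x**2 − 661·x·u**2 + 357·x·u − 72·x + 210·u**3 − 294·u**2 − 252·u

(8·x − 5·u − 3)·(11·x − 6·u + 12)·(2·x + 7·u)

Group: 2·x·(88·x**2 − 103·x·u + 63·x + 30·u**2 − 42·u − 36) + 7·u·(88·x**2 − 103·x·u + 63·x + 30·u**2 − 42·u − 36); both groups contain (88·x**2 − 103·x·u + 63·x + 30·u**2 − 42·u − 36), so (2·x + 7·u) is a factor with cofactor 88·x**2 − 103·x·u + 63·x + 30·u**2 − 42·u − 36.
The cofactor groups again: 88·x**2 − 103·x·u + 63·x + 30·u**2 − 42·u − 36 = 11·x·(8·x − 5·u − 3) + (−6·u + 12)·(8·x − 5·u − 3); both groups contain (8·x − 5·u − 3), giving (11·x − 6·u + 12)·(8·x − 5·u − 3).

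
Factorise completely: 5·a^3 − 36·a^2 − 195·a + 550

Trying the rational-root candidates, a = 10 is a root, giving the factor (a − 10) and quotient 5·a^2 + 14·a − 55.
The remaining quadratic factors as (5·a − 11)(a + 5).

(5·a − 11)·(a + 5)·(a − 10)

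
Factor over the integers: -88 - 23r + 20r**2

Need a pair with product 20·(-88) = -1760 and sum -23: that's -55 and 32.
Split the middle term: 20r**2 - 55r + 32r - 88 = 5r(4r - 11) + 8(4r - 11).

(4r - 11)(5r + 8)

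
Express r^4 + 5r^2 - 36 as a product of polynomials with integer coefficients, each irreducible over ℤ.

Substitute u = r^2 to get a quadratic in u, then factor.
r^2 - 4 is a difference of squares.
r^2 + 9 is irreducible over ℤ (sum of squares).

(r + 2)(r - 2)(r^2 + 9)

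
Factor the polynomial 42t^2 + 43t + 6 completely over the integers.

(6t + 1)(7t + 6)

Need a pair with product 42·6 = 252 and sum 43: that's 7 and 36.
Split the middle term: 42t^2 + 7t + 36t + 6 = 7t(6t + 1) + 6(6t + 1).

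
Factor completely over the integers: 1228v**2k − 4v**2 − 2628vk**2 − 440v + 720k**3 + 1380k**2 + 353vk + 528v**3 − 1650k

(11v − 12k + 10)(12v − 4k − 11)(4v + 15k)

Group: 4v(132v**2 − 188vk − v + 48k**2 + 92k − 110) + 15k(132v**2 − 188vk − v + 48k**2 + 92k − 110); both groups contain (132v**2 − 188vk − v + 48k**2 + 92k − 110), so (4v + 15k) is a factor with cofactor 132v**2 − 188vk − v + 48k**2 + 92k − 110.
The cofactor groups again: 132v**2 − 188vk − v + 48k**2 + 92k − 110 = 12v(11v − 12k + 10) + (−4k − 11)(11v − 12k + 10); both groups contain (11v − 12k + 10), giving (12v − 4k − 11)(11v − 12k + 10).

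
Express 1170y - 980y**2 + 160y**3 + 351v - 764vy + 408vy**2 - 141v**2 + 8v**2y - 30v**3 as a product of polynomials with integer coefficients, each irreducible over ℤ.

Group: 5v(-6v**2 + 4vy - 39v + 80y**2 - 130y) + (2y - 9)(-6v**2 + 4vy - 39v + 80y**2 - 130y); both groups contain (-6v**2 + 4vy - 39v + 80y**2 - 130y), so (5v + 2y - 9) is a factor with cofactor -6v**2 + 4vy - 39v + 80y**2 - 130y.
The cofactor groups again: -6v**2 + 4vy - 39v + 80y**2 - 130y = -2v(3v + 10y) + (8y - 13)(3v + 10y); both groups contain (3v + 10y), giving -(2v - 8y + 13)(3v + 10y).

-(2v - 8y + 13)(3v + 10y)(5v + 2y - 9)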